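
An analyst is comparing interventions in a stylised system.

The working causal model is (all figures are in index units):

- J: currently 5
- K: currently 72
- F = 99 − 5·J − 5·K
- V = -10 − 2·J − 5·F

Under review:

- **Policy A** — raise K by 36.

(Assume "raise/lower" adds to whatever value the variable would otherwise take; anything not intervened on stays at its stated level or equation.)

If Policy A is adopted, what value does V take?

2310

Policy A (K + 36):
  J = 5
  K = 72 + 36 = 108
  F = 99 − 5·5 − 5·108 = -466
  V = -10 − 2·5 − 5·(-466) = 2310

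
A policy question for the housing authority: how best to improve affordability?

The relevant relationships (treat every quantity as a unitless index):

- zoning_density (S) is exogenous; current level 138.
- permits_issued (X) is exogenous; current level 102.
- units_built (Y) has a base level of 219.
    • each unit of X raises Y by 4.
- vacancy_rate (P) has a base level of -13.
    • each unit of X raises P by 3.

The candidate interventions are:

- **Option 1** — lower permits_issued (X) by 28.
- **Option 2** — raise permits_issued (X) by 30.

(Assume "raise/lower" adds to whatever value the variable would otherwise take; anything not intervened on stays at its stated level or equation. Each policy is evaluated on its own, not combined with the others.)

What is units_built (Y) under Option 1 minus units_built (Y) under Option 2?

-232

Option 1 (X − 28):
  X = 102 − 28 = 74
  Y = 219 + 4·74 = 515
Option 2 (X + 30):
  X = 102 + 30 = 132
  Y = 219 + 4·132 = 747
Y: 515 − 747 = -232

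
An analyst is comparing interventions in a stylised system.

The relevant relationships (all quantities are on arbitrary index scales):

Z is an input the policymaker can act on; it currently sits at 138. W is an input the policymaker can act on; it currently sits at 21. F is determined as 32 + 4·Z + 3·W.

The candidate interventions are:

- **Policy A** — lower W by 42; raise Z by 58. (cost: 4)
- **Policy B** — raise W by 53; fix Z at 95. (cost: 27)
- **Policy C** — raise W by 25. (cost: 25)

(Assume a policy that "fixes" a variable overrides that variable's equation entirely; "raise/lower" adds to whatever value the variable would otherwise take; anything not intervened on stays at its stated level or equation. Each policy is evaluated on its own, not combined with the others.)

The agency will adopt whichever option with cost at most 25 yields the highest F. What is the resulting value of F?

753

Policy A (W − 42, Z + 58):
  Z = 138 + 58 = 196
  W = 21 − 42 = -21
  F = 32 + 4·196 + 3·(-21) = 753
Policy C (W + 25):
  Z = 138
  W = 21 + 25 = 46
  F = 32 + 4·138 + 3·46 = 722
Comparing — Policy A: F=753, Policy C: F=722. Highest is 753 (Policy A).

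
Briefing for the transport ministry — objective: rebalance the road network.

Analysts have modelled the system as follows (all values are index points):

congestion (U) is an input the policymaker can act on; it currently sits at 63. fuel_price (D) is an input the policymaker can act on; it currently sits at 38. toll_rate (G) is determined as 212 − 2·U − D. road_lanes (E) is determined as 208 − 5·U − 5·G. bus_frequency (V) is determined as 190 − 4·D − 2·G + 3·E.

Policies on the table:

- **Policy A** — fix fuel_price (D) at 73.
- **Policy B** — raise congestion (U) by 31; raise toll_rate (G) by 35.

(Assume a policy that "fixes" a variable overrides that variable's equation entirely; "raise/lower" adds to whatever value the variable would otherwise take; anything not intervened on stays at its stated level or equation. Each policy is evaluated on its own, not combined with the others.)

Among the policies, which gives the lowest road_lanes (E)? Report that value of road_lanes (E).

Policy A (D := 73):
  U = 63
  D = 73
  G = 212 − 2·63 − 73 = 13
  E = 208 − 5·63 − 5·13 = -172
Policy B (U + 31, G + 35):
  U = 63 + 31 = 94
  D = 38
  G = 212 − 2·94 − 38 (+35 from intervention) = 21
  E = 208 − 5·94 − 5·21 = -367
Comparing — Policy A: E=-172, Policy B: E=-367. Lowest is -367 (Policy B).

-367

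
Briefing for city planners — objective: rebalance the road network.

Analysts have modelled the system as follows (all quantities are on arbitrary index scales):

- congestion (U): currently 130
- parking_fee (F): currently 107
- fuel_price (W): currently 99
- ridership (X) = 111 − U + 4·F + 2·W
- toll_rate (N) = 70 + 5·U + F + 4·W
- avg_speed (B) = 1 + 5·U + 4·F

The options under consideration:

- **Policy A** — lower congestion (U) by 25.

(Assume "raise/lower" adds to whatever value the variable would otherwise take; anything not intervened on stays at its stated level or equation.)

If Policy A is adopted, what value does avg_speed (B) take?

Policy A (U − 25):
  U = 130 − 25 = 105
  F = 107
  B = 1 + 5·105 + 4·107 = 954

954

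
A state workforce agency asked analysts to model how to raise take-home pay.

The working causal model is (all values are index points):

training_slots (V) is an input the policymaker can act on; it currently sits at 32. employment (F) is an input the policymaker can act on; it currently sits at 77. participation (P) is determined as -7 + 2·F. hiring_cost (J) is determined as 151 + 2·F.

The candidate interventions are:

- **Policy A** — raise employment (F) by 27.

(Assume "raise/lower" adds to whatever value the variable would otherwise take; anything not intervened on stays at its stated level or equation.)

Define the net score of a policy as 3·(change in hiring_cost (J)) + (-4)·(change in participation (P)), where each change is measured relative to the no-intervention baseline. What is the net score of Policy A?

-54

Baseline:
  F = 77
  P = -7 + 2·77 = 147
  J = 151 + 2·77 = 305
Policy A (F + 27):
  F = 77 + 27 = 104
  P = -7 + 2·104 = 201
  J = 151 + 2·104 = 359
ΔJ = 359 − 305 = 54; ΔP = 201 − 147 = 54
Score = 3·54 + (-4)·54 = -54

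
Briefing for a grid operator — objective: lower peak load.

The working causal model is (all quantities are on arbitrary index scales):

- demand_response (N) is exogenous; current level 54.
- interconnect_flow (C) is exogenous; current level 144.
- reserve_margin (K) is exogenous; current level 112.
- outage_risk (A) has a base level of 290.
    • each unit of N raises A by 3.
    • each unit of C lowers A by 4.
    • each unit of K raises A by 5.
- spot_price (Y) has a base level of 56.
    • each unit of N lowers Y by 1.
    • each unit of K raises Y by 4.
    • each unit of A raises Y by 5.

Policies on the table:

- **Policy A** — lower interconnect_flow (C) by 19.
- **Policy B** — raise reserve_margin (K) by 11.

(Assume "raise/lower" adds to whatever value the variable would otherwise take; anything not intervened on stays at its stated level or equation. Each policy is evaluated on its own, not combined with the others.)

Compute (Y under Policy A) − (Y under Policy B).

Policy A (C − 19):
  N = 54
  C = 144 − 19 = 125
  K = 112
  A = 290 + 3·54 − 4·125 + 5·112 = 512
  Y = 56 − 54 + 4·112 + 5·512 = 3010
Policy B (K + 11):
  N = 54
  C = 144
  K = 112 + 11 = 123
  A = 290 + 3·54 − 4·144 + 5·123 = 491
  Y = 56 − 54 + 4·123 + 5·491 = 2949
Y: 3010 − 2949 = 61

61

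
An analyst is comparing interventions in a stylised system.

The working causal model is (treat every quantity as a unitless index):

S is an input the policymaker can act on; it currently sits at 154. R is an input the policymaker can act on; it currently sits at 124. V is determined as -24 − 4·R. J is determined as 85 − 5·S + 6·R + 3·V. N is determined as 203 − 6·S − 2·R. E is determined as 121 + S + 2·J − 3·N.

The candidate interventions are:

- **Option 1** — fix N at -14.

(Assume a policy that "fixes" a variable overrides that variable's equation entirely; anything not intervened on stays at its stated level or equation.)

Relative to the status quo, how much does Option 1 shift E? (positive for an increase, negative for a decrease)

Baseline:
  S = 154
  R = 124
  V = -24 − 4·124 = -520
  J = 85 − 5·154 + 6·124 + 3·(-520) = -1501
  N = 203 − 6·154 − 2·124 = -969
  E = 121 + 154 + 2·(-1501) − 3·(-969) = 180
Option 1 (N := -14):
  S = 154
  R = 124
  V = -24 − 4·124 = -520
  J = 85 − 5·154 + 6·124 + 3·(-520) = -1501
  N = -14
  E = 121 + 154 + 2·(-1501) − 3·(-14) = -2685
Change in E: -2685 − 180 = -2865

-2865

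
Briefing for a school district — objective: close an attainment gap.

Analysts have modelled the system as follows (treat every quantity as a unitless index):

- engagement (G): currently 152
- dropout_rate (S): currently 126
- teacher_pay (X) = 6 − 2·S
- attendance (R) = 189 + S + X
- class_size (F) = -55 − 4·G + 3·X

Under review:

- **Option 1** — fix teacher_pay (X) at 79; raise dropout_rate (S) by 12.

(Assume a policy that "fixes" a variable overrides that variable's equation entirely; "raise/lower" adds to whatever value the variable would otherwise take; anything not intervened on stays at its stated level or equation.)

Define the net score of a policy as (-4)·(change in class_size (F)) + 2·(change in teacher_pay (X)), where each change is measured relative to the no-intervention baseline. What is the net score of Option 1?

Baseline:
  G = 152
  S = 126
  X = 6 − 2·126 = -246
  F = -55 − 4·152 + 3·(-246) = -1401
Option 1 (X := 79, S + 12):
  G = 152
  S = 126 + 12 = 138
  X = 79
  F = -55 − 4·152 + 3·79 = -426
ΔF = -426 − (-1401) = 975; ΔX = 79 − (-246) = 325
Score = (-4)·975 + 2·325 = -3250

-3250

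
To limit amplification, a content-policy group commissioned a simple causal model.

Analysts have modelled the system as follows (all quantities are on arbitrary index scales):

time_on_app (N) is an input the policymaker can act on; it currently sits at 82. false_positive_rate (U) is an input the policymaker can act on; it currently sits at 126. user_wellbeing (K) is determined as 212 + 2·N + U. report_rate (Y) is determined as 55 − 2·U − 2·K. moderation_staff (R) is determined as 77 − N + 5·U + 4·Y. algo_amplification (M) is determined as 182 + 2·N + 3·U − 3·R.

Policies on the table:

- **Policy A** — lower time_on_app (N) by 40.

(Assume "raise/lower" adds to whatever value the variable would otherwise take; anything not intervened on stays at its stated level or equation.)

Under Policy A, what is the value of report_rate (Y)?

Policy A (N − 40):
  N = 82 − 40 = 42
  U = 126
  K = 212 + 2·42 + 126 = 422
  Y = 55 − 2·126 − 2·422 = -1041

-1041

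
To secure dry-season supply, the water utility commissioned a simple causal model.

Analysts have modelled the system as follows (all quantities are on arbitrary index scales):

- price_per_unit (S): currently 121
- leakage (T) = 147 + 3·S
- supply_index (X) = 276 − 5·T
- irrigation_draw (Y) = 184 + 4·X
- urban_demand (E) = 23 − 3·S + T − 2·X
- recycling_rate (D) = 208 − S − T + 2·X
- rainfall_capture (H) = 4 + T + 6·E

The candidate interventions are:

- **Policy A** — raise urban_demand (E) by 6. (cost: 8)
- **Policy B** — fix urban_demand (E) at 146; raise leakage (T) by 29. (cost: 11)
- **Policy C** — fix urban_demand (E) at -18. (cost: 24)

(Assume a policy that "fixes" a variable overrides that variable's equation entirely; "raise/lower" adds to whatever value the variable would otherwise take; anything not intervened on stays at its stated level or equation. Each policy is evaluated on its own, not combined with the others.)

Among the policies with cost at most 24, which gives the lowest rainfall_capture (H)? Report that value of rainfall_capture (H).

Policy A (E + 6):
  S = 121
  T = 147 + 3·121 = 510
  X = 276 − 5·510 = -2274
  E = 23 − 3·121 + 510 − 2·(-2274) (+6 from intervention) = 4724
  H = 4 + 510 + 6·4724 = 28858
Policy B (E := 146, T + 29):
  S = 121
  T = 147 + 3·121 (+29 from intervention) = 539
  X = 276 − 5·539 = -2419
  E = 146
  H = 4 + 539 + 6·146 = 1419
Policy C (E := -18):
  S = 121
  T = 147 + 3·121 = 510
  X = 276 − 5·510 = -2274
  E = -18
  H = 4 + 510 + 6·(-18) = 406
Comparing — Policy A: H=28858, Policy B: H=1419, Policy C: H=406. Lowest is 406 (Policy C).

406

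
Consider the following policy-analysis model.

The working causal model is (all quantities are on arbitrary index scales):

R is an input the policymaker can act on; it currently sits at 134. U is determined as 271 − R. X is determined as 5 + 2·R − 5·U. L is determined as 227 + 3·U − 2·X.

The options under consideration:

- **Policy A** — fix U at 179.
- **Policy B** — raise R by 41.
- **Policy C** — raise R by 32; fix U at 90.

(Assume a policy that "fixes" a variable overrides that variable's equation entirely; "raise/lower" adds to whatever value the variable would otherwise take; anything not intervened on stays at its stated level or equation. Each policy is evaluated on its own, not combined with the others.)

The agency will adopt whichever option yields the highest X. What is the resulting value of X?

-113

Policy A (U := 179):
  R = 134
  U = 179
  X = 5 + 2·134 − 5·179 = -622
Policy B (R + 41):
  R = 134 + 41 = 175
  U = 271 − 175 = 96
  X = 5 + 2·175 − 5·96 = -125
Policy C (R + 32, U := 90):
  R = 134 + 32 = 166
  U = 90
  X = 5 + 2·166 − 5·90 = -113
Comparing — Policy A: X=-622, Policy B: X=-125, Policy C: X=-113. Highest is -113 (Policy C).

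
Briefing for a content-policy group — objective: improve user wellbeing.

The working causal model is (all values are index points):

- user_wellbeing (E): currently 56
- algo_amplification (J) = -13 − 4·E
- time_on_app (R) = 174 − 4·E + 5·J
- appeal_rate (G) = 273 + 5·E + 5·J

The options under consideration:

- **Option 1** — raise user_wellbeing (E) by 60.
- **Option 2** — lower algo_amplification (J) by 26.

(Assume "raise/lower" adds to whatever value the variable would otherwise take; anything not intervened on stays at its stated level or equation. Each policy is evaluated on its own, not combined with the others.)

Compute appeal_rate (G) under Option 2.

-762

Option 2 (J − 26):
  E = 56
  J = -13 − 4·56 (−26 from intervention) = -263
  G = 273 + 5·56 + 5·(-263) = -762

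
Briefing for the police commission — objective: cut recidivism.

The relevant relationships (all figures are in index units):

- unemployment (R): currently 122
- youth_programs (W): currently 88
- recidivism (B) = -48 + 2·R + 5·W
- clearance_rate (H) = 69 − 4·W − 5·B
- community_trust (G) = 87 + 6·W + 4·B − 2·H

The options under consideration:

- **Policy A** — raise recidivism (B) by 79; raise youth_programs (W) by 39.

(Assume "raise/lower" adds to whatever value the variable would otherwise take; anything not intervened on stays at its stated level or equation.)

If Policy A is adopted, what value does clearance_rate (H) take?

Policy A (B + 79, W + 39):
  R = 122
  W = 88 + 39 = 127
  B = -48 + 2·122 + 5·127 (+79 from intervention) = 910
  H = 69 − 4·127 − 5·910 = -4989

-4989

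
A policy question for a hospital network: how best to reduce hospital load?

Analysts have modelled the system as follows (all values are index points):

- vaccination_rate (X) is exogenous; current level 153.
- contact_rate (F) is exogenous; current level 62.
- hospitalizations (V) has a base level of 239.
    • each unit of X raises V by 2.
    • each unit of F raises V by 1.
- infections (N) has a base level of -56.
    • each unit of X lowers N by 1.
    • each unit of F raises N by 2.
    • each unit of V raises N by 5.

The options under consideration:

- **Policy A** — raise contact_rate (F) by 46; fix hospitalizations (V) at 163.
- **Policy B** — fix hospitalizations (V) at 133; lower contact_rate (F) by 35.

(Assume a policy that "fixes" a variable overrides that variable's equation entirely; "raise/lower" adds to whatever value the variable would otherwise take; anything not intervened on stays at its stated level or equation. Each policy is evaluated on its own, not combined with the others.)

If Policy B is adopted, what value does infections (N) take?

510

Policy B (V := 133, F − 35):
  X = 153
  F = 62 − 35 = 27
  V = 133
  N = -56 − 153 + 2·27 + 5·133 = 510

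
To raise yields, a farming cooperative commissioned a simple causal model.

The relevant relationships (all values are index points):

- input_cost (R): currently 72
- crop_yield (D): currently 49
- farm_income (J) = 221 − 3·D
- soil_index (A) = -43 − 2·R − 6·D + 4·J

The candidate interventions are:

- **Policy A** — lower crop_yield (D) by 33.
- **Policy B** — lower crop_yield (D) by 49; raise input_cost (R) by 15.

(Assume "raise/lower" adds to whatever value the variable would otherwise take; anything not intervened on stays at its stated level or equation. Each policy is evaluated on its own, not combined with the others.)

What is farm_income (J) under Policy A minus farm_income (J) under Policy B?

-48

Policy A (D − 33):
  D = 49 − 33 = 16
  J = 221 − 3·16 = 173
Policy B (D − 49, R + 15):
  D = 49 − 49 = 0
  J = 221 − 3·0 = 221
J: 173 − 221 = -48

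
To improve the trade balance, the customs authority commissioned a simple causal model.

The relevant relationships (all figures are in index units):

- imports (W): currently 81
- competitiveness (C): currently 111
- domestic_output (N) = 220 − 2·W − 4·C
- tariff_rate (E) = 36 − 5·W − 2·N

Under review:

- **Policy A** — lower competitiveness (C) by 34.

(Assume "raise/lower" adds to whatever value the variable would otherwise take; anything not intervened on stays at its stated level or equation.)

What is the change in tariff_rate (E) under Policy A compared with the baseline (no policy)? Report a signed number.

Baseline:
  W = 81
  C = 111
  N = 220 − 2·81 − 4·111 = -386
  E = 36 − 5·81 − 2·(-386) = 403
Policy A (C − 34):
  W = 81
  C = 111 − 34 = 77
  N = 220 − 2·81 − 4·77 = -250
  E = 36 − 5·81 − 2·(-250) = 131
Change in E: 131 − 403 = -272

-272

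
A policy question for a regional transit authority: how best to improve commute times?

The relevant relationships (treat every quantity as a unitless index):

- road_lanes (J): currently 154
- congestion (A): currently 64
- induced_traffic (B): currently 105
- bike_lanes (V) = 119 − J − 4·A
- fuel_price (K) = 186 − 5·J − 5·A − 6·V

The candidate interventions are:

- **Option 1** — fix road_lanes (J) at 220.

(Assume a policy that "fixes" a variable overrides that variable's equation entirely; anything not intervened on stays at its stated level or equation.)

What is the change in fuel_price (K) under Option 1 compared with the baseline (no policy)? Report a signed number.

66

Baseline:
  J = 154
  A = 64
  V = 119 − 154 − 4·64 = -291
  K = 186 − 5·154 − 5·64 − 6·(-291) = 842
Option 1 (J := 220):
  J = 220
  A = 64
  V = 119 − 220 − 4·64 = -357
  K = 186 − 5·220 − 5·64 − 6·(-357) = 908
Change in K: 908 − 842 = 66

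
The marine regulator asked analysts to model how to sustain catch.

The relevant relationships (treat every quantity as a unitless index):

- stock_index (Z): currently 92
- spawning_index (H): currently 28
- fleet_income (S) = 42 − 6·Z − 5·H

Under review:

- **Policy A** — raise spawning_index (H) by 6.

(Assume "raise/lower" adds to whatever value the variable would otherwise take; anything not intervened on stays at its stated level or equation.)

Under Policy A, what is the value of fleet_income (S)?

-680

Policy A (H + 6):
  Z = 92
  H = 28 + 6 = 34
  S = 42 − 6·92 − 5·34 = -680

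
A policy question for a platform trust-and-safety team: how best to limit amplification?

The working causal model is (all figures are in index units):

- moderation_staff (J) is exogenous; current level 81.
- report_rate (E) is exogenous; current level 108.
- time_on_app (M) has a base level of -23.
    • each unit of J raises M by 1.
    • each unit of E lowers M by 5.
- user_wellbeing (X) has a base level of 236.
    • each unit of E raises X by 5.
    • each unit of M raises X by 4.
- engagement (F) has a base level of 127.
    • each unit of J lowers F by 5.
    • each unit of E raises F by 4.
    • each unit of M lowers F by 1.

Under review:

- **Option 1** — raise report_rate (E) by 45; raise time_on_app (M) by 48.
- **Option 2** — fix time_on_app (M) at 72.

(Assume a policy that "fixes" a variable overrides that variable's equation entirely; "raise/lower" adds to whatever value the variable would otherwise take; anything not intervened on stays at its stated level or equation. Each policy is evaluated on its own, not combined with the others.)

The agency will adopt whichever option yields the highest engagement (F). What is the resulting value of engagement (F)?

993

Option 1 (E + 45, M + 48):
  J = 81
  E = 108 + 45 = 153
  M = -23 + 81 − 5·153 (+48 from intervention) = -659
  F = 127 − 5·81 + 4·153 − (-659) = 993
Option 2 (M := 72):
  J = 81
  E = 108
  M = 72
  F = 127 − 5·81 + 4·108 − 72 = 82
Comparing — Option 1: F=993, Option 2: F=82. Highest is 993 (Option 1).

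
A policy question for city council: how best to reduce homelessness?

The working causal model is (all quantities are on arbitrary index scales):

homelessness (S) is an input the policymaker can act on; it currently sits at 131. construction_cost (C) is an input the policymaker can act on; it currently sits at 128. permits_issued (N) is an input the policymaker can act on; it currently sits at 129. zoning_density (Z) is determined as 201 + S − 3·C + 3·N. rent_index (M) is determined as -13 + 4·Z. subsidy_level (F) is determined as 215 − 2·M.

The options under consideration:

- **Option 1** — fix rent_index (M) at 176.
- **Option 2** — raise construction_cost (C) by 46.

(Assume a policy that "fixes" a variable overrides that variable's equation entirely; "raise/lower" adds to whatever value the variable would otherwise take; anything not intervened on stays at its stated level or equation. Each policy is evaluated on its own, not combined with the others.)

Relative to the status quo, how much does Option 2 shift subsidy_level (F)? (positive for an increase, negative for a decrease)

Baseline:
  S = 131
  C = 128
  N = 129
  Z = 201 + 131 − 3·128 + 3·129 = 335
  M = -13 + 4·335 = 1327
  F = 215 − 2·1327 = -2439
Option 2 (C + 46):
  S = 131
  C = 128 + 46 = 174
  N = 129
  Z = 201 + 131 − 3·174 + 3·129 = 197
  M = -13 + 4·197 = 775
  F = 215 − 2·775 = -1335
Change in F: -1335 − (-2439) = 1104

1104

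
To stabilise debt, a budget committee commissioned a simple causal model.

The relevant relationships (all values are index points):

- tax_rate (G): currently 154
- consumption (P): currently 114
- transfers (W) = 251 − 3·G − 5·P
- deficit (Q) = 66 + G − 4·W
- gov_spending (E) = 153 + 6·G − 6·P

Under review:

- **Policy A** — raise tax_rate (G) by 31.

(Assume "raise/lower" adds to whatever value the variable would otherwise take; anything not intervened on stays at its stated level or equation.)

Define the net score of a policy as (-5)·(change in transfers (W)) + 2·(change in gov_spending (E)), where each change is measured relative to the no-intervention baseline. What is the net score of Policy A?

837

Baseline:
  G = 154
  P = 114
  W = 251 − 3·154 − 5·114 = -781
  E = 153 + 6·154 − 6·114 = 393
Policy A (G + 31):
  G = 154 + 31 = 185
  P = 114
  W = 251 − 3·185 − 5·114 = -874
  E = 153 + 6·185 − 6·114 = 579
ΔW = -874 − (-781) = -93; ΔE = 579 − 393 = 186
Score = (-5)·(-93) + 2·186 = 837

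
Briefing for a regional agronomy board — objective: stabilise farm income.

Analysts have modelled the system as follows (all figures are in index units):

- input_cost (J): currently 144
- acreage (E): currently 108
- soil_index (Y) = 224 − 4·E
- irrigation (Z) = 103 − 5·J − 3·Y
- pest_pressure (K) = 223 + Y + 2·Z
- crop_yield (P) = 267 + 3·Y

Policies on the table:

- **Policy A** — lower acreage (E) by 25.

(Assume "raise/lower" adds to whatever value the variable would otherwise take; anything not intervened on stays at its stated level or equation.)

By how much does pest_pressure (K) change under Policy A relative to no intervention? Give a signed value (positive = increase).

Baseline:
  J = 144
  E = 108
  Y = 224 − 4·108 = -208
  Z = 103 − 5·144 − 3·(-208) = 7
  K = 223 + (-208) + 2·7 = 29
Policy A (E − 25):
  J = 144
  E = 108 − 25 = 83
  Y = 224 − 4·83 = -108
  Z = 103 − 5·144 − 3·(-108) = -293
  K = 223 + (-108) + 2·(-293) = -471
Change in K: -471 − 29 = -500

-500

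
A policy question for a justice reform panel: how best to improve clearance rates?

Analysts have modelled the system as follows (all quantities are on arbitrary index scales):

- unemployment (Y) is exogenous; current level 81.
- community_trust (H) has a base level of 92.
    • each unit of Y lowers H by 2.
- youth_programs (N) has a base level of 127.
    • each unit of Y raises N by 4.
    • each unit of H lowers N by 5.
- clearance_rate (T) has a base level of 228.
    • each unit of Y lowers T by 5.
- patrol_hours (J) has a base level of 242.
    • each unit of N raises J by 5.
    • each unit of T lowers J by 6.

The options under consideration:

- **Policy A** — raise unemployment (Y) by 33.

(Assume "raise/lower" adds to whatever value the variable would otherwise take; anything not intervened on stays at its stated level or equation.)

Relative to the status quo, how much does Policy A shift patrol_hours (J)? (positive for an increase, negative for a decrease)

3300

Baseline:
  Y = 81
  H = 92 − 2·81 = -70
  N = 127 + 4·81 − 5·(-70) = 801
  T = 228 − 5·81 = -177
  J = 242 + 5·801 − 6·(-177) = 5309
Policy A (Y + 33):
  Y = 81 + 33 = 114
  H = 92 − 2·114 = -136
  N = 127 + 4·114 − 5·(-136) = 1263
  T = 228 − 5·114 = -342
  J = 242 + 5·1263 − 6·(-342) = 8609
Change in J: 8609 − 5309 = 3300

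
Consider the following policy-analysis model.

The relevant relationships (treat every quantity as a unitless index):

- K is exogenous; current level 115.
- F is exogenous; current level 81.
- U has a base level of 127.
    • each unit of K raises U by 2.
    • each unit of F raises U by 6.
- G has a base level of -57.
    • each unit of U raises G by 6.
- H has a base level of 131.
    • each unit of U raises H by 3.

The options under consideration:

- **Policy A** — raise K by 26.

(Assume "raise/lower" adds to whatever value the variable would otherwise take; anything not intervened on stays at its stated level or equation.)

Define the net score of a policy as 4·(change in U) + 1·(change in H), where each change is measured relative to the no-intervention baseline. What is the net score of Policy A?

364

Baseline:
  K = 115
  F = 81
  U = 127 + 2·115 + 6·81 = 843
  H = 131 + 3·843 = 2660
Policy A (K + 26):
  K = 115 + 26 = 141
  F = 81
  U = 127 + 2·141 + 6·81 = 895
  H = 131 + 3·895 = 2816
ΔU = 895 − 843 = 52; ΔH = 2816 − 2660 = 156
Score = 4·52 + 1·156 = 364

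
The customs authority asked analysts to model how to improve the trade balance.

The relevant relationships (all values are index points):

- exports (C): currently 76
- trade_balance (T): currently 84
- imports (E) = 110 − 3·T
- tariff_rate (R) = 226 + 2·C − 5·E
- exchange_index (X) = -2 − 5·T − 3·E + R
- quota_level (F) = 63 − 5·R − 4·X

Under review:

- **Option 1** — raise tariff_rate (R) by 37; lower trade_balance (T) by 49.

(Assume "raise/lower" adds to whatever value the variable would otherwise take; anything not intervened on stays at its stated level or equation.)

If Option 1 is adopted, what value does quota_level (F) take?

Option 1 (R + 37, T − 49):
  C = 76
  T = 84 − 49 = 35
  E = 110 − 3·35 = 5
  R = 226 + 2·76 − 5·5 (+37 from intervention) = 390
  X = -2 − 5·35 − 3·5 + 390 = 198
  F = 63 − 5·390 − 4·198 = -2679

-2679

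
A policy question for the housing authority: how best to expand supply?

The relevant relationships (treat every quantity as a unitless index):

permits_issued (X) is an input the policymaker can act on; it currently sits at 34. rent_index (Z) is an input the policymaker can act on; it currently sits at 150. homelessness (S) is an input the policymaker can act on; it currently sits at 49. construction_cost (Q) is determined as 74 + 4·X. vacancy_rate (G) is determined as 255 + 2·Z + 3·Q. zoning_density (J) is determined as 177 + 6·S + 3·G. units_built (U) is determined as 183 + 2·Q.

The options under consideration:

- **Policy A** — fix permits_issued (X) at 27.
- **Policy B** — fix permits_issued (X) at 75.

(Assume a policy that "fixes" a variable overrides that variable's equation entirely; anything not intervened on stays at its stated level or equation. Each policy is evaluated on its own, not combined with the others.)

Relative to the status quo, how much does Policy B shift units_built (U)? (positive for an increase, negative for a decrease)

328

Baseline:
  X = 34
  Q = 74 + 4·34 = 210
  U = 183 + 2·210 = 603
Policy B (X := 75):
  X = 75
  Q = 74 + 4·75 = 374
  U = 183 + 2·374 = 931
Change in U: 931 − 603 = 328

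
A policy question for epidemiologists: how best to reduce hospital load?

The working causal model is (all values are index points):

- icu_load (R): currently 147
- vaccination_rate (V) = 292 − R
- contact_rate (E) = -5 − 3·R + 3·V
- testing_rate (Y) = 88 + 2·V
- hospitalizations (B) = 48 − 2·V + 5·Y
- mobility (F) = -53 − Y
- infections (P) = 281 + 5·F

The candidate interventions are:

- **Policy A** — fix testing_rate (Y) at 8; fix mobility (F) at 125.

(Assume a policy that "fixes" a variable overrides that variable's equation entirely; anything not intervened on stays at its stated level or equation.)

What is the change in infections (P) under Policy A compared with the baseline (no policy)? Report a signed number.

Baseline:
  R = 147
  V = 292 − 147 = 145
  Y = 88 + 2·145 = 378
  F = -53 − 378 = -431
  P = 281 + 5·(-431) = -1874
Policy A (Y := 8, F := 125):
  R = 147
  V = 292 − 147 = 145
  Y = 8
  F = 125
  P = 281 + 5·125 = 906
Change in P: 906 − (-1874) = 2780

2780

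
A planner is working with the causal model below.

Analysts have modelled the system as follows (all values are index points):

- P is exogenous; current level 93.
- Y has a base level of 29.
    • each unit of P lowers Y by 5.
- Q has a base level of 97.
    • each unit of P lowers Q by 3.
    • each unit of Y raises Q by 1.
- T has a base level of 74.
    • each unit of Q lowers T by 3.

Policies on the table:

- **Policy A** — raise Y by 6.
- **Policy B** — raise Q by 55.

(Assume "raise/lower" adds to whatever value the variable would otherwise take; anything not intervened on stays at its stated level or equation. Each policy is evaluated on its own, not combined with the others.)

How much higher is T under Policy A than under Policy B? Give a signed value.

Policy A (Y + 6):
  P = 93
  Y = 29 − 5·93 (+6 from intervention) = -430
  Q = 97 − 3·93 + (-430) = -612
  T = 74 − 3·(-612) = 1910
Policy B (Q + 55):
  P = 93
  Y = 29 − 5·93 = -436
  Q = 97 − 3·93 + (-436) (+55 from intervention) = -563
  T = 74 − 3·(-563) = 1763
T: 1910 − 1763 = 147

147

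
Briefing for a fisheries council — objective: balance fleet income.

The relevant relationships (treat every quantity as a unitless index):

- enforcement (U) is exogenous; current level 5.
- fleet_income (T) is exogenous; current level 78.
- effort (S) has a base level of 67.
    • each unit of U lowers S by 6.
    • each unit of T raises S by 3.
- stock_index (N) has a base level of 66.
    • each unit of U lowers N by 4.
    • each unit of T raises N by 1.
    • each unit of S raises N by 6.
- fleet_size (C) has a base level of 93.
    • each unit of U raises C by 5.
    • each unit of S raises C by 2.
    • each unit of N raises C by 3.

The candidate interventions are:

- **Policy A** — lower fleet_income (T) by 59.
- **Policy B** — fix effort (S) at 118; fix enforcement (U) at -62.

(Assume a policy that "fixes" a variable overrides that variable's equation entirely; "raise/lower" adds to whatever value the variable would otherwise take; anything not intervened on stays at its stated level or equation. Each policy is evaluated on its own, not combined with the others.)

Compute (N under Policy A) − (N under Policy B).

Policy A (T − 59):
  U = 5
  T = 78 − 59 = 19
  S = 67 − 6·5 + 3·19 = 94
  N = 66 − 4·5 + 19 + 6·94 = 629
Policy B (S := 118, U := -62):
  U = -62
  T = 78
  S = 118
  N = 66 − 4·(-62) + 78 + 6·118 = 1100
N: 629 − 1100 = -471

-471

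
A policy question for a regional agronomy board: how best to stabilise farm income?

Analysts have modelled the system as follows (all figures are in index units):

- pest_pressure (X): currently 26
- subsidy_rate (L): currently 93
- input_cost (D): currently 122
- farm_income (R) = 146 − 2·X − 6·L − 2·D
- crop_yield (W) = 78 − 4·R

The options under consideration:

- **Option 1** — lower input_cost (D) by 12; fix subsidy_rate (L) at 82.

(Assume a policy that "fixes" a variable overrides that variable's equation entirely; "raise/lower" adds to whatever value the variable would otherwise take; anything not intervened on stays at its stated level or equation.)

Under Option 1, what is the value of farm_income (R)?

-618

Option 1 (D − 12, L := 82):
  X = 26
  L = 82
  D = 122 − 12 = 110
  R = 146 − 2·26 − 6·82 − 2·110 = -618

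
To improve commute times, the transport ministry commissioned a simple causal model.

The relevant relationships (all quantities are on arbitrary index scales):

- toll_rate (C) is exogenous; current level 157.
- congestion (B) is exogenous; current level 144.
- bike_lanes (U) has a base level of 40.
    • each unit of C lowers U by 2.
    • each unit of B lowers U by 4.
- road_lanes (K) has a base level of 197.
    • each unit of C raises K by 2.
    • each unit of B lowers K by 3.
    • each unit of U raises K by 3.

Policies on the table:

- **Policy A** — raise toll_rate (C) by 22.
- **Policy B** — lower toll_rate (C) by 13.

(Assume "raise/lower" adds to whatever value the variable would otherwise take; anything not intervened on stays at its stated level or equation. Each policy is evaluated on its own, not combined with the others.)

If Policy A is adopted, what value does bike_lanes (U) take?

-894

Policy A (C + 22):
  C = 157 + 22 = 179
  B = 144
  U = 40 − 2·179 − 4·144 = -894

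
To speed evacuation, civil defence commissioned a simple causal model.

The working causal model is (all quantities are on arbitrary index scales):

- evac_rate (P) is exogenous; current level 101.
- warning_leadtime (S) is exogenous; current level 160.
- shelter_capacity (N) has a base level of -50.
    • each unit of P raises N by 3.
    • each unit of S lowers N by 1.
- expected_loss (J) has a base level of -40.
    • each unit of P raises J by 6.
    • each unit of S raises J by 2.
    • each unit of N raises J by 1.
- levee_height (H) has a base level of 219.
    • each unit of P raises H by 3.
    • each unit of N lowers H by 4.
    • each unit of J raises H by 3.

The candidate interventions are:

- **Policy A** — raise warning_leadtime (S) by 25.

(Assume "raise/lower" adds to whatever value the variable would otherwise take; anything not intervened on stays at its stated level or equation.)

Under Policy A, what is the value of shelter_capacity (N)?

Policy A (S + 25):
  P = 101
  S = 160 + 25 = 185
  N = -50 + 3·101 − 185 = 68

68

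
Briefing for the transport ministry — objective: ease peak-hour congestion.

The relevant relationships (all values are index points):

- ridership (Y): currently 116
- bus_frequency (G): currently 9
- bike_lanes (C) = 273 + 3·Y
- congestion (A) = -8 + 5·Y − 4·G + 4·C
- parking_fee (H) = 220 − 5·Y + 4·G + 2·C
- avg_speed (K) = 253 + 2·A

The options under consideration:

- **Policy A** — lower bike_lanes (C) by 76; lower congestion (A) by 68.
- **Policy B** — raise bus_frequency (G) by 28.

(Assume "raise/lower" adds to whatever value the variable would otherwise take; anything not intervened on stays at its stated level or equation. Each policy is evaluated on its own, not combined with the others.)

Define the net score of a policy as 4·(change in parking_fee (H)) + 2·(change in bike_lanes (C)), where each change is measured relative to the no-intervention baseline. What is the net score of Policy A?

-760

Baseline:
  Y = 116
  G = 9
  C = 273 + 3·116 = 621
  H = 220 − 5·116 + 4·9 + 2·621 = 918
Policy A (C − 76, A − 68):
  Y = 116
  G = 9
  C = 273 + 3·116 (−76 from intervention) = 545
  H = 220 − 5·116 + 4·9 + 2·545 = 766
ΔH = 766 − 918 = -152; ΔC = 545 − 621 = -76
Score = 4·(-152) + 2·(-76) = -760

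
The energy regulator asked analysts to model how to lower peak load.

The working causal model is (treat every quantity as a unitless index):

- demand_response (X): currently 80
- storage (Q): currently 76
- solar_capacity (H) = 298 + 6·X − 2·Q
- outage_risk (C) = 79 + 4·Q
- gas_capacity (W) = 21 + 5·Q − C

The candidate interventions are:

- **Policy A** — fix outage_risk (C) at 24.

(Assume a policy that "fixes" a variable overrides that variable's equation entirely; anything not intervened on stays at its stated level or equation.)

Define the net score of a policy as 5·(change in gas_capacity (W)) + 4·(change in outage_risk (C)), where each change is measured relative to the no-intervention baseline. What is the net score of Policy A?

359

Baseline:
  Q = 76
  C = 79 + 4·76 = 383
  W = 21 + 5·76 − 383 = 18
Policy A (C := 24):
  Q = 76
  C = 24
  W = 21 + 5·76 − 24 = 377
ΔW = 377 − 18 = 359; ΔC = 24 − 383 = -359
Score = 5·359 + 4·(-359) = 359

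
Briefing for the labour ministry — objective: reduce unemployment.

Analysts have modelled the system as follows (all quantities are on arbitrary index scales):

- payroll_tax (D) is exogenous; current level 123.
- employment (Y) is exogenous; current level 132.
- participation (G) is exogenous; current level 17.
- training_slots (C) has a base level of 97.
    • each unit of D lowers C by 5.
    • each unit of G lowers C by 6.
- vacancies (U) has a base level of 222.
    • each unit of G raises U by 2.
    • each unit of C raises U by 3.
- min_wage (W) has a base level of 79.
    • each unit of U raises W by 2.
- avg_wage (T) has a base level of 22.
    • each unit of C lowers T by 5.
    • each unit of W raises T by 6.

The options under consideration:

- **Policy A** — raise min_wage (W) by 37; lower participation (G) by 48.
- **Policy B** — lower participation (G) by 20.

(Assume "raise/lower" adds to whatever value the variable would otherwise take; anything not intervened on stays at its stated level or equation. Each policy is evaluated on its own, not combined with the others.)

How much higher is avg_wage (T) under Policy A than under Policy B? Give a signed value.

Policy A (W + 37, G − 48):
  D = 123
  G = 17 − 48 = -31
  C = 97 − 5·123 − 6·(-31) = -332
  U = 222 + 2·(-31) + 3·(-332) = -836
  W = 79 + 2·(-836) (+37 from intervention) = -1556
  T = 22 − 5·(-332) + 6·(-1556) = -7654
Policy B (G − 20):
  D = 123
  G = 17 − 20 = -3
  C = 97 − 5·123 − 6·(-3) = -500
  U = 222 + 2·(-3) + 3·(-500) = -1284
  W = 79 + 2·(-1284) = -2489
  T = 22 − 5·(-500) + 6·(-2489) = -12412
T: -7654 − (-12412) = 4758

4758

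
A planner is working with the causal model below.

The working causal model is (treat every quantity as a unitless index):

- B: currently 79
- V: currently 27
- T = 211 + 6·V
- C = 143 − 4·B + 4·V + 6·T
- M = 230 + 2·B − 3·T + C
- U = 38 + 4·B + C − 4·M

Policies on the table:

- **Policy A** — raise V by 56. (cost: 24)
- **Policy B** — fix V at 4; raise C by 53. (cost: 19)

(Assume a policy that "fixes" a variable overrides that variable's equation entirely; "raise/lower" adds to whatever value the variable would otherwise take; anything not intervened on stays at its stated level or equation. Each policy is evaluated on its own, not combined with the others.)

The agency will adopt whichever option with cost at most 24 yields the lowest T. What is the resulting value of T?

Policy A (V + 56):
  V = 27 + 56 = 83
  T = 211 + 6·83 = 709
Policy B (V := 4, C + 53):
  V = 4
  T = 211 + 6·4 = 235
Comparing — Policy A: T=709, Policy B: T=235. Lowest is 235 (Policy B).

235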